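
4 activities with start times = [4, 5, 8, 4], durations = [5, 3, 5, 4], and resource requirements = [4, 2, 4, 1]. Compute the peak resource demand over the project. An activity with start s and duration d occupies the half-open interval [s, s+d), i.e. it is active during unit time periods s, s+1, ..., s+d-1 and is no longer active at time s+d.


Each activity i is active on [start_i, start_i + duration_i).
Compute total resource usage per time slot:
  t=0: active resources = [], total = 0
  t=1: active resources = [], total = 0
  t=2: active resources = [], total = 0
  t=3: active resources = [], total = 0
  t=4: active resources = [4, 1], total = 5
  t=5: active resources = [4, 2, 1], total = 7
  t=6: active resources = [4, 2, 1], total = 7
  t=7: active resources = [4, 2, 1], total = 7
  t=8: active resources = [4, 4], total = 8
  t=9: active resources = [4], total = 4
  t=10: active resources = [4], total = 4
  t=11: active resources = [4], total = 4
  t=12: active resources = [4], total = 4
Peak resource demand = 8

8


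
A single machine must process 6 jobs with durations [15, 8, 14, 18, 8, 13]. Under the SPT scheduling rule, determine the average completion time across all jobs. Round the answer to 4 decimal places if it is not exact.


Sort jobs by processing time (SPT order): [8, 8, 13, 14, 15, 18]
Compute completion times sequentially:
  Job 1: processing = 8, completes at 8
  Job 2: processing = 8, completes at 16
  Job 3: processing = 13, completes at 29
  Job 4: processing = 14, completes at 43
  Job 5: processing = 15, completes at 58
  Job 6: processing = 18, completes at 76
Sum of completion times = 230
Average completion time = 230/6 = 38.3333

38.3333


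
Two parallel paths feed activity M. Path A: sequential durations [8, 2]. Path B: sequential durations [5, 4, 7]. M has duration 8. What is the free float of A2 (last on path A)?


ES(A2) = sum of predecessors on chain A = 8
EF(A2) = ES + duration = 8 + 2 = 10
Successor of A2 is M. ES(M) = max(sum(A), sum(B)) = max(10, 16) = 16
Free float = ES(successor) - EF(current) = 16 - 10 = 6

6


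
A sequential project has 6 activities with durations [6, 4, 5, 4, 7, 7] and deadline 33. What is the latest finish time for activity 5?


LF(activity 5) = deadline - sum of successor durations
Successors: activities 6 through 6 with durations [7]
Sum of successor durations = 7
LF = 33 - 7 = 26

26


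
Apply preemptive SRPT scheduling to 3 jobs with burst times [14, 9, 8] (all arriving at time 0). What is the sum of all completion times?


Since all jobs arrive at t=0, SRPT equals SPT ordering.
SPT order: [8, 9, 14]
Completion times:
  Job 1: p=8, C=8
  Job 2: p=9, C=17
  Job 3: p=14, C=31
Total completion time = 8 + 17 + 31 = 56

56


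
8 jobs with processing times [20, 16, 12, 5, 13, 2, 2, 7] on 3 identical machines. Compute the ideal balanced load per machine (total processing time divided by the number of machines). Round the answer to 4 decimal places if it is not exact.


Total processing time = 20 + 16 + 12 + 5 + 13 + 2 + 2 + 7 = 77
Number of machines = 3
Ideal balanced load = 77 / 3 = 25.6667

25.6667


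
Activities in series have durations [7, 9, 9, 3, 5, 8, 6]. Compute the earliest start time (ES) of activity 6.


Activity 6 starts after activities 1 through 5 complete.
Predecessor durations: [7, 9, 9, 3, 5]
ES = 7 + 9 + 9 + 3 + 5 = 33

33


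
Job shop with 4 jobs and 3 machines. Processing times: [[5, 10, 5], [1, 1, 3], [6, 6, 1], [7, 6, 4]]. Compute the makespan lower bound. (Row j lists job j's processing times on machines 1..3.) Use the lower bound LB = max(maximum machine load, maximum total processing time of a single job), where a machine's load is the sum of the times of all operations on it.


Machine loads:
  Machine 1: 5 + 1 + 6 + 7 = 19
  Machine 2: 10 + 1 + 6 + 6 = 23
  Machine 3: 5 + 3 + 1 + 4 = 13
Max machine load = 23
Job totals:
  Job 1: 20
  Job 2: 5
  Job 3: 13
  Job 4: 17
Max job total = 20
Lower bound = max(23, 20) = 23

23


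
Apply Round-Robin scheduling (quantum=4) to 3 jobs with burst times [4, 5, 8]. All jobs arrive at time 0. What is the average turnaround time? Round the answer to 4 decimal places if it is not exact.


Time quantum = 4
Execution trace:
  J1 runs 4 units, time = 4
  J2 runs 4 units, time = 8
  J3 runs 4 units, time = 12
  J2 runs 1 units, time = 13
  J3 runs 4 units, time = 17
Finish times: [4, 13, 17]
Average turnaround = 34/3 = 11.3333

11.3333


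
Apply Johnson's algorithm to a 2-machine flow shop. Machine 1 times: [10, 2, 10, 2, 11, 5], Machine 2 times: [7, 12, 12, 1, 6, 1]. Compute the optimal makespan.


Apply Johnson's rule:
  Group 1 (a <= b): [(2, 2, 12), (3, 10, 12)]
  Group 2 (a > b): [(1, 10, 7), (5, 11, 6), (4, 2, 1), (6, 5, 1)]
Optimal job order: [2, 3, 1, 5, 4, 6]
Schedule:
  Job 2: M1 done at 2, M2 done at 14
  Job 3: M1 done at 12, M2 done at 26
  Job 1: M1 done at 22, M2 done at 33
  Job 5: M1 done at 33, M2 done at 39
  Job 4: M1 done at 35, M2 done at 40
  Job 6: M1 done at 40, M2 done at 41
Makespan = 41

41


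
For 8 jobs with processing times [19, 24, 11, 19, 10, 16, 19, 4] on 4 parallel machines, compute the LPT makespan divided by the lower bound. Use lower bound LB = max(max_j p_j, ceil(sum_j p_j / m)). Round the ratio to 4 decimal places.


LPT order: [24, 19, 19, 19, 16, 11, 10, 4]
Machine loads after assignment: [28, 35, 30, 29]
LPT makespan = 35
Lower bound = max(max_job, ceil(total/4)) = max(24, 31) = 31
Ratio = 35 / 31 = 1.129

1.129


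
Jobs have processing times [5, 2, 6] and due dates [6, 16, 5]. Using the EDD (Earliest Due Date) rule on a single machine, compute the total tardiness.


Sort by due date (EDD order): [(6, 5), (5, 6), (2, 16)]
Compute completion times and tardiness:
  Job 1: p=6, d=5, C=6, tardiness=max(0,6-5)=1
  Job 2: p=5, d=6, C=11, tardiness=max(0,11-6)=5
  Job 3: p=2, d=16, C=13, tardiness=max(0,13-16)=0
Total tardiness = 6

6


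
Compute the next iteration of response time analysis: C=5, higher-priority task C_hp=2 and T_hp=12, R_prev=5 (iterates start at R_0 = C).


R_next = C + ceil(R_prev / T_hp) * C_hp
ceil(5 / 12) = ceil(0.4167) = 1
Interference = 1 * 2 = 2
R_next = 5 + 2 = 7

7


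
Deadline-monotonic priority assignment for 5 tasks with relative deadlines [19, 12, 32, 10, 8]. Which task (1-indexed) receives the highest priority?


Sort tasks by relative deadline (ascending):
  Task 5: deadline = 8
  Task 4: deadline = 10
  Task 2: deadline = 12
  Task 1: deadline = 19
  Task 3: deadline = 32
Priority order (highest first): [5, 4, 2, 1, 3]
Highest priority task = 5

5


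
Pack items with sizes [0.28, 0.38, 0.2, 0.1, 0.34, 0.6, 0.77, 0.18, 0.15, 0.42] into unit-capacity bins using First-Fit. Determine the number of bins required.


Place items sequentially using First-Fit:
  Item 0.28 -> new Bin 1
  Item 0.38 -> Bin 1 (now 0.66)
  Item 0.2 -> Bin 1 (now 0.86)
  Item 0.1 -> Bin 1 (now 0.96)
  Item 0.34 -> new Bin 2
  Item 0.6 -> Bin 2 (now 0.94)
  Item 0.77 -> new Bin 3
  Item 0.18 -> Bin 3 (now 0.95)
  Item 0.15 -> new Bin 4
  Item 0.42 -> Bin 4 (now 0.57)
Total bins used = 4

4


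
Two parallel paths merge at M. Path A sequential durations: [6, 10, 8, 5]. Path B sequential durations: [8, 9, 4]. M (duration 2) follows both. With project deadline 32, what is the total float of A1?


Forward pass: ES(A1) = sum of predecessors on chain A = 0
EF = ES + duration = 0 + 6 = 6
Backward pass: LF(M) = deadline = 32; LS(M) = 32 - 2 = 30
LF(A1) = LS(M) - sum(successors on chain A) = 30 - 23 = 7
LS = LF - duration = 7 - 6 = 1
Total float = LS - ES = 1 - 0 = 1

1


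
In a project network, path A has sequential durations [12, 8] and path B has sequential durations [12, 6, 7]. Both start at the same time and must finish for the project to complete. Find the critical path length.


Path A total = 12 + 8 = 20
Path B total = 12 + 6 + 7 = 25
Critical path = longest path = max(20, 25) = 25

25


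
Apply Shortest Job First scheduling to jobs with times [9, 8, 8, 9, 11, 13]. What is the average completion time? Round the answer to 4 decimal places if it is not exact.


SJF order (ascending): [8, 8, 9, 9, 11, 13]
Completion times:
  Job 1: burst=8, C=8
  Job 2: burst=8, C=16
  Job 3: burst=9, C=25
  Job 4: burst=9, C=34
  Job 5: burst=11, C=45
  Job 6: burst=13, C=58
Average completion = 186/6 = 31.0

31.0


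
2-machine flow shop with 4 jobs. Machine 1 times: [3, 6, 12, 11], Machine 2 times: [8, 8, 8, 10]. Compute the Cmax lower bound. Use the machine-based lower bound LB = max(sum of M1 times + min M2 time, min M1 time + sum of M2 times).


LB1 = sum(M1 times) + min(M2 times) = 32 + 8 = 40
LB2 = min(M1 times) + sum(M2 times) = 3 + 34 = 37
Lower bound = max(LB1, LB2) = max(40, 37) = 40

40


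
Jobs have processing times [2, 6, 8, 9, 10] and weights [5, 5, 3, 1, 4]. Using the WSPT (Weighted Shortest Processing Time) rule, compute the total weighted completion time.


Compute p/w ratios and sort ascending (WSPT): [(2, 5), (6, 5), (10, 4), (8, 3), (9, 1)]
Compute weighted completion times:
  Job (p=2,w=5): C=2, w*C=5*2=10
  Job (p=6,w=5): C=8, w*C=5*8=40
  Job (p=10,w=4): C=18, w*C=4*18=72
  Job (p=8,w=3): C=26, w*C=3*26=78
  Job (p=9,w=1): C=35, w*C=1*35=35
Total weighted completion time = 235

235


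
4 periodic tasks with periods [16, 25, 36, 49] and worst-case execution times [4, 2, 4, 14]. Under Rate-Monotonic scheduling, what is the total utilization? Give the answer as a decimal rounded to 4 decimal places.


Compute individual utilizations (exact fractions):
  Task 1: C/T = 4/16 = 1/4 (approx. 0.25)
  Task 2: C/T = 2/25 (approx. 0.08)
  Task 3: C/T = 4/36 = 1/9 (approx. 0.1111)
  Task 4: C/T = 14/49 = 2/7 (approx. 0.2857)
Total utilization U = 1/4 + 2/25 + 1/9 + 2/7 = 4579/6300
Rounded to 4 decimal places: U = 0.7268
RM (Liu & Layland) bound for 4 tasks = 0.756828; compare with U = 4579/6300 (approx. 0.726825)
U <= bound, so schedulable by RM sufficient condition.

0.7268


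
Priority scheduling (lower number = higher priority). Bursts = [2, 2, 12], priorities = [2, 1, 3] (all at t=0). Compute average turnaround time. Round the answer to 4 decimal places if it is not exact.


Sort by priority (ascending = highest first):
Order: [(1, 2), (2, 2), (3, 12)]
Completion times:
  Priority 1, burst=2, C=2
  Priority 2, burst=2, C=4
  Priority 3, burst=12, C=16
Average turnaround = 22/3 = 7.3333

7.3333


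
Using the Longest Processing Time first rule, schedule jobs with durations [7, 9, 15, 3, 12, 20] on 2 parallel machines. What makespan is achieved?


Sort jobs in decreasing order (LPT): [20, 15, 12, 9, 7, 3]
Assign each job to the least loaded machine:
  Machine 1: jobs [20, 9, 3], load = 32
  Machine 2: jobs [15, 12, 7], load = 34
Makespan = max load = 34

34


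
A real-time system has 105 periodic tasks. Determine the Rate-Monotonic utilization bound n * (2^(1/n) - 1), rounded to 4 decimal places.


Compute 2^(1/105) = 1.0066232390
Subtract 1: 1.0066232390 - 1 = 0.0066232390
Multiply by n: 105 * 0.0066232390 = 0.6954400950
Round to 4 dp: 0.6954

0.6954


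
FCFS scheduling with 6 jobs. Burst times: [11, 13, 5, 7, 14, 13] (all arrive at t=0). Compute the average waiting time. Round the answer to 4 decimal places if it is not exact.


FCFS order (as given): [11, 13, 5, 7, 14, 13]
Waiting times:
  Job 1: wait = 0
  Job 2: wait = 11
  Job 3: wait = 24
  Job 4: wait = 29
  Job 5: wait = 36
  Job 6: wait = 50
Sum of waiting times = 150
Average waiting time = 150/6 = 25.0

25.0


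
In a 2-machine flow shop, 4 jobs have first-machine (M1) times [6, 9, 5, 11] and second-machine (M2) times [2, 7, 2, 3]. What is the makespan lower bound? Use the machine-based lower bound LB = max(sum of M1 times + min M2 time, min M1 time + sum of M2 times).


LB1 = sum(M1 times) + min(M2 times) = 31 + 2 = 33
LB2 = min(M1 times) + sum(M2 times) = 5 + 14 = 19
Lower bound = max(LB1, LB2) = max(33, 19) = 33

33


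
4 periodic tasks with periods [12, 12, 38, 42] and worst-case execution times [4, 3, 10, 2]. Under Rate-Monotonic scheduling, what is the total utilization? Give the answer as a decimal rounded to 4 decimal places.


Compute individual utilizations (exact fractions):
  Task 1: C/T = 4/12 = 1/3 (approx. 0.3333)
  Task 2: C/T = 3/12 = 1/4 (approx. 0.25)
  Task 3: C/T = 10/38 = 5/19 (approx. 0.2632)
  Task 4: C/T = 2/42 = 1/21 (approx. 0.0476)
Total utilization U = 1/3 + 1/4 + 5/19 + 1/21 = 1427/1596
Rounded to 4 decimal places: U = 0.8941
RM (Liu & Layland) bound for 4 tasks = 0.756828; compare with U = 1427/1596 (approx. 0.894110)
bound < U <= 1, so the RM sufficient condition is not met (inconclusive; an exact test such as response-time analysis is needed).

0.8941


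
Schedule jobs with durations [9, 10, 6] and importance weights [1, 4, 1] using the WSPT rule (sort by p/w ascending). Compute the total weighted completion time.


Compute p/w ratios and sort ascending (WSPT): [(10, 4), (6, 1), (9, 1)]
Compute weighted completion times:
  Job (p=10,w=4): C=10, w*C=4*10=40
  Job (p=6,w=1): C=16, w*C=1*16=16
  Job (p=9,w=1): C=25, w*C=1*25=25
Total weighted completion time = 81

81


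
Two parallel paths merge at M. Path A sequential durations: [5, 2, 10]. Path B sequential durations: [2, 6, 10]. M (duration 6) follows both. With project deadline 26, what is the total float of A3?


Forward pass: ES(A3) = sum of predecessors on chain A = 7
EF = ES + duration = 7 + 10 = 17
Backward pass: LF(M) = deadline = 26; LS(M) = 26 - 6 = 20
LF(A3) = LS(M) - sum(successors on chain A) = 20 - 0 = 20
LS = LF - duration = 20 - 10 = 10
Total float = LS - ES = 10 - 7 = 3

3


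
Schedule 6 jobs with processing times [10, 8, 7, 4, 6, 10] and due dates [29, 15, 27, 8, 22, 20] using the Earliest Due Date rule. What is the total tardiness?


Sort by due date (EDD order): [(4, 8), (8, 15), (10, 20), (6, 22), (7, 27), (10, 29)]
Compute completion times and tardiness:
  Job 1: p=4, d=8, C=4, tardiness=max(0,4-8)=0
  Job 2: p=8, d=15, C=12, tardiness=max(0,12-15)=0
  Job 3: p=10, d=20, C=22, tardiness=max(0,22-20)=2
  Job 4: p=6, d=22, C=28, tardiness=max(0,28-22)=6
  Job 5: p=7, d=27, C=35, tardiness=max(0,35-27)=8
  Job 6: p=10, d=29, C=45, tardiness=max(0,45-29)=16
Total tardiness = 32

32


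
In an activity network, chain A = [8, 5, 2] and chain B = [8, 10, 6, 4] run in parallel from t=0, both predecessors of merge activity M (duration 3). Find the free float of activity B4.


ES(B4) = sum of predecessors on chain B = 24
EF(B4) = ES + duration = 24 + 4 = 28
Successor of B4 is M. ES(M) = max(sum(A), sum(B)) = max(15, 28) = 28
Free float = ES(successor) - EF(current) = 28 - 28 = 0

0


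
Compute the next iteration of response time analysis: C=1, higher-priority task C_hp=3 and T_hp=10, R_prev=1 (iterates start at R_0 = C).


R_next = C + ceil(R_prev / T_hp) * C_hp
ceil(1 / 10) = ceil(0.1) = 1
Interference = 1 * 3 = 3
R_next = 1 + 3 = 4

4


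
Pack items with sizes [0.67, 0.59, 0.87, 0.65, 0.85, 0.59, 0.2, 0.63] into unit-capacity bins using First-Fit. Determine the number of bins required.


Place items sequentially using First-Fit:
  Item 0.67 -> new Bin 1
  Item 0.59 -> new Bin 2
  Item 0.87 -> new Bin 3
  Item 0.65 -> new Bin 4
  Item 0.85 -> new Bin 5
  Item 0.59 -> new Bin 6
  Item 0.2 -> Bin 1 (now 0.87)
  Item 0.63 -> new Bin 7
Total bins used = 7

7


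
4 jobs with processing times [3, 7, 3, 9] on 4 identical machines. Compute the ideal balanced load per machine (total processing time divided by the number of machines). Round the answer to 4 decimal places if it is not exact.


Total processing time = 3 + 7 + 3 + 9 = 22
Number of machines = 4
Ideal balanced load = 22 / 4 = 5.5

5.5


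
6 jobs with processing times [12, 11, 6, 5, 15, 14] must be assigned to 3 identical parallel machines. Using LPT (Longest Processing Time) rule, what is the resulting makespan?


Sort jobs in decreasing order (LPT): [15, 14, 12, 11, 6, 5]
Assign each job to the least loaded machine:
  Machine 1: jobs [15, 5], load = 20
  Machine 2: jobs [14, 6], load = 20
  Machine 3: jobs [12, 11], load = 23
Makespan = max load = 23

23


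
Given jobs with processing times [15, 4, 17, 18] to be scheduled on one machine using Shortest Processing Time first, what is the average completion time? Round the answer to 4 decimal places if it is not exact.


Sort jobs by processing time (SPT order): [4, 15, 17, 18]
Compute completion times sequentially:
  Job 1: processing = 4, completes at 4
  Job 2: processing = 15, completes at 19
  Job 3: processing = 17, completes at 36
  Job 4: processing = 18, completes at 54
Sum of completion times = 113
Average completion time = 113/4 = 28.25

28.25


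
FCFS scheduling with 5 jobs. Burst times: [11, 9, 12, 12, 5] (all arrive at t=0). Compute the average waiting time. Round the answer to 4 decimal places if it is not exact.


FCFS order (as given): [11, 9, 12, 12, 5]
Waiting times:
  Job 1: wait = 0
  Job 2: wait = 11
  Job 3: wait = 20
  Job 4: wait = 32
  Job 5: wait = 44
Sum of waiting times = 107
Average waiting time = 107/5 = 21.4

21.4


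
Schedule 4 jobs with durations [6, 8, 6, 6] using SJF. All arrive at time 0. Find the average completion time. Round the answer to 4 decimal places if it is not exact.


SJF order (ascending): [6, 6, 6, 8]
Completion times:
  Job 1: burst=6, C=6
  Job 2: burst=6, C=12
  Job 3: burst=6, C=18
  Job 4: burst=8, C=26
Average completion = 62/4 = 15.5

15.5


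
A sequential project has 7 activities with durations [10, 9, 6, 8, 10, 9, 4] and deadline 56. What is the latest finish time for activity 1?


LF(activity 1) = deadline - sum of successor durations
Successors: activities 2 through 7 with durations [9, 6, 8, 10, 9, 4]
Sum of successor durations = 46
LF = 56 - 46 = 10

10


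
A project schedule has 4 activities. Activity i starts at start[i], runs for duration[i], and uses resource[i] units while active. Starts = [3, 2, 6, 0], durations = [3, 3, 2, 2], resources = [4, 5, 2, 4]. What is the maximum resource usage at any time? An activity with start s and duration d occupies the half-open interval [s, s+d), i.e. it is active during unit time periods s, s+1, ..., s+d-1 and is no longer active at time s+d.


Each activity i is active on [start_i, start_i + duration_i).
Compute total resource usage per time slot:
  t=0: active resources = [4], total = 4
  t=1: active resources = [4], total = 4
  t=2: active resources = [5], total = 5
  t=3: active resources = [4, 5], total = 9
  t=4: active resources = [4, 5], total = 9
  t=5: active resources = [4], total = 4
  t=6: active resources = [2], total = 2
  t=7: active resources = [2], total = 2
Peak resource demand = 9

9


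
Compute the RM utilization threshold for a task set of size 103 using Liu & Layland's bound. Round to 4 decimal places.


Compute 2^(1/103) = 1.0067522788
Subtract 1: 1.0067522788 - 1 = 0.0067522788
Multiply by n: 103 * 0.0067522788 = 0.6954847164
Round to 4 dp: 0.6955

0.6955


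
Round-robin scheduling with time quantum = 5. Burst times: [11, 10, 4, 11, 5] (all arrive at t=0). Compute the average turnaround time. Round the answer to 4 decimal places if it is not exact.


Time quantum = 5
Execution trace:
  J1 runs 5 units, time = 5
  J2 runs 5 units, time = 10
  J3 runs 4 units, time = 14
  J4 runs 5 units, time = 19
  J5 runs 5 units, time = 24
  J1 runs 5 units, time = 29
  J2 runs 5 units, time = 34
  J4 runs 5 units, time = 39
  J1 runs 1 units, time = 40
  J4 runs 1 units, time = 41
Finish times: [40, 34, 14, 41, 24]
Average turnaround = 153/5 = 30.6

30.6


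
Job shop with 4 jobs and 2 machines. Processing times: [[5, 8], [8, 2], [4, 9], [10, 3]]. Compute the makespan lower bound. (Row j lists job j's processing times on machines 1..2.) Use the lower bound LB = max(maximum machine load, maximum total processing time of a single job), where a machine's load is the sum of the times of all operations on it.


Machine loads:
  Machine 1: 5 + 8 + 4 + 10 = 27
  Machine 2: 8 + 2 + 9 + 3 = 22
Max machine load = 27
Job totals:
  Job 1: 13
  Job 2: 10
  Job 3: 13
  Job 4: 13
Max job total = 13
Lower bound = max(27, 13) = 27

27


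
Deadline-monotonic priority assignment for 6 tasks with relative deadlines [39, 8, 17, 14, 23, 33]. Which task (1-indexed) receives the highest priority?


Sort tasks by relative deadline (ascending):
  Task 2: deadline = 8
  Task 4: deadline = 14
  Task 3: deadline = 17
  Task 5: deadline = 23
  Task 6: deadline = 33
  Task 1: deadline = 39
Priority order (highest first): [2, 4, 3, 5, 6, 1]
Highest priority task = 2

2


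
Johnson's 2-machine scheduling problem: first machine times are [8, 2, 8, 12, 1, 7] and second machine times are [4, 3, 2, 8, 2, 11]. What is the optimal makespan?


Apply Johnson's rule:
  Group 1 (a <= b): [(5, 1, 2), (2, 2, 3), (6, 7, 11)]
  Group 2 (a > b): [(4, 12, 8), (1, 8, 4), (3, 8, 2)]
Optimal job order: [5, 2, 6, 4, 1, 3]
Schedule:
  Job 5: M1 done at 1, M2 done at 3
  Job 2: M1 done at 3, M2 done at 6
  Job 6: M1 done at 10, M2 done at 21
  Job 4: M1 done at 22, M2 done at 30
  Job 1: M1 done at 30, M2 done at 34
  Job 3: M1 done at 38, M2 done at 40
Makespan = 40

40


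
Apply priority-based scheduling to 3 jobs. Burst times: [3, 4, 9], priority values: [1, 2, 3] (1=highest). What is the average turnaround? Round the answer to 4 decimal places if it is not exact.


Sort by priority (ascending = highest first):
Order: [(1, 3), (2, 4), (3, 9)]
Completion times:
  Priority 1, burst=3, C=3
  Priority 2, burst=4, C=7
  Priority 3, burst=9, C=16
Average turnaround = 26/3 = 8.6667

8.6667


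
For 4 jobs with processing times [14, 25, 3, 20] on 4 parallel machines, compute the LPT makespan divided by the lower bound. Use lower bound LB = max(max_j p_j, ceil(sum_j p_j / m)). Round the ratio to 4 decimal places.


LPT order: [25, 20, 14, 3]
Machine loads after assignment: [25, 20, 14, 3]
LPT makespan = 25
Lower bound = max(max_job, ceil(total/4)) = max(25, 16) = 25
Ratio = 25 / 25 = 1.0

1.0


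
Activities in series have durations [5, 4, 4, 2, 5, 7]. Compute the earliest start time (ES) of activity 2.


Activity 2 starts after activities 1 through 1 complete.
Predecessor durations: [5]
ES = 5 = 5

5


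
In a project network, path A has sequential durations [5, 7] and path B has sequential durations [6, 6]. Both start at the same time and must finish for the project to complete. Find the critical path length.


Path A total = 5 + 7 = 12
Path B total = 6 + 6 = 12
Critical path = longest path = max(12, 12) = 12

12


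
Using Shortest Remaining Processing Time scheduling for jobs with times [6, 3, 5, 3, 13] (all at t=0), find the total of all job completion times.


Since all jobs arrive at t=0, SRPT equals SPT ordering.
SPT order: [3, 3, 5, 6, 13]
Completion times:
  Job 1: p=3, C=3
  Job 2: p=3, C=6
  Job 3: p=5, C=11
  Job 4: p=6, C=17
  Job 5: p=13, C=30
Total completion time = 3 + 6 + 11 + 17 + 30 = 67

67


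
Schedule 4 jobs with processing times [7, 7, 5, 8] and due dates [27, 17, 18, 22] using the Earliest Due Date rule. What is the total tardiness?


Sort by due date (EDD order): [(7, 17), (5, 18), (8, 22), (7, 27)]
Compute completion times and tardiness:
  Job 1: p=7, d=17, C=7, tardiness=max(0,7-17)=0
  Job 2: p=5, d=18, C=12, tardiness=max(0,12-18)=0
  Job 3: p=8, d=22, C=20, tardiness=max(0,20-22)=0
  Job 4: p=7, d=27, C=27, tardiness=max(0,27-27)=0
Total tardiness = 0

0


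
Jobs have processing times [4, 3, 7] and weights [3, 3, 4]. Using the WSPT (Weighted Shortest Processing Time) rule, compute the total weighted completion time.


Compute p/w ratios and sort ascending (WSPT): [(3, 3), (4, 3), (7, 4)]
Compute weighted completion times:
  Job (p=3,w=3): C=3, w*C=3*3=9
  Job (p=4,w=3): C=7, w*C=3*7=21
  Job (p=7,w=4): C=14, w*C=4*14=56
Total weighted completion time = 86

86


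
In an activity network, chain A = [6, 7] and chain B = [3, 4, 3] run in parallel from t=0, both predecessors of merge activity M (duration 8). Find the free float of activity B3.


ES(B3) = sum of predecessors on chain B = 7
EF(B3) = ES + duration = 7 + 3 = 10
Successor of B3 is M. ES(M) = max(sum(A), sum(B)) = max(13, 10) = 13
Free float = ES(successor) - EF(current) = 13 - 10 = 3

3


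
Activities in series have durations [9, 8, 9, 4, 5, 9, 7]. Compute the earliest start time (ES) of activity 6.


Activity 6 starts after activities 1 through 5 complete.
Predecessor durations: [9, 8, 9, 4, 5]
ES = 9 + 8 + 9 + 4 + 5 = 35

35


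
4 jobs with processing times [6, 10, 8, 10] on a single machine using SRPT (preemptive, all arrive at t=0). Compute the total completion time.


Since all jobs arrive at t=0, SRPT equals SPT ordering.
SPT order: [6, 8, 10, 10]
Completion times:
  Job 1: p=6, C=6
  Job 2: p=8, C=14
  Job 3: p=10, C=24
  Job 4: p=10, C=34
Total completion time = 6 + 14 + 24 + 34 = 78

78


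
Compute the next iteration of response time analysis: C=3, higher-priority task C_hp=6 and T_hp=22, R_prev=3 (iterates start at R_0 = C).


R_next = C + ceil(R_prev / T_hp) * C_hp
ceil(3 / 22) = ceil(0.1364) = 1
Interference = 1 * 6 = 6
R_next = 3 + 6 = 9

9


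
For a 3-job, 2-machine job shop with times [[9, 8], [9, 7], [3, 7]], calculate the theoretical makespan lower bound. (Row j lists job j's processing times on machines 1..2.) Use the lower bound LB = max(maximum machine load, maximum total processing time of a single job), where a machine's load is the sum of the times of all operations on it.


Machine loads:
  Machine 1: 9 + 9 + 3 = 21
  Machine 2: 8 + 7 + 7 = 22
Max machine load = 22
Job totals:
  Job 1: 17
  Job 2: 16
  Job 3: 10
Max job total = 17
Lower bound = max(22, 17) = 22

22


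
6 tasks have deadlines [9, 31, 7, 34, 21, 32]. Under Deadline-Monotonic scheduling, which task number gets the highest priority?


Sort tasks by relative deadline (ascending):
  Task 3: deadline = 7
  Task 1: deadline = 9
  Task 5: deadline = 21
  Task 2: deadline = 31
  Task 6: deadline = 32
  Task 4: deadline = 34
Priority order (highest first): [3, 1, 5, 2, 6, 4]
Highest priority task = 3

3


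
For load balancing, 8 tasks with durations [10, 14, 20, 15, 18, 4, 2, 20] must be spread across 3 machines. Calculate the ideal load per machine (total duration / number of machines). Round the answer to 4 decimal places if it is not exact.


Total processing time = 10 + 14 + 20 + 15 + 18 + 4 + 2 + 20 = 103
Number of machines = 3
Ideal balanced load = 103 / 3 = 34.3333

34.3333


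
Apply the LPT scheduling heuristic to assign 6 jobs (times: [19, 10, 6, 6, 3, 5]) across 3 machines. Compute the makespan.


Sort jobs in decreasing order (LPT): [19, 10, 6, 6, 5, 3]
Assign each job to the least loaded machine:
  Machine 1: jobs [19], load = 19
  Machine 2: jobs [10, 5], load = 15
  Machine 3: jobs [6, 6, 3], load = 15
Makespan = max load = 19

19


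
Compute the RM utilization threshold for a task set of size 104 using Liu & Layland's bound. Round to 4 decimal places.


Compute 2^(1/104) = 1.0066871365
Subtract 1: 1.0066871365 - 1 = 0.0066871365
Multiply by n: 104 * 0.0066871365 = 0.6954621960
Round to 4 dp: 0.6955

0.6955


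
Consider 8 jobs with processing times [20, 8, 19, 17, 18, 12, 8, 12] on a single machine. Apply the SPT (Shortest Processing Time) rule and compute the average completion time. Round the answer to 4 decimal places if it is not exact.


Sort jobs by processing time (SPT order): [8, 8, 12, 12, 17, 18, 19, 20]
Compute completion times sequentially:
  Job 1: processing = 8, completes at 8
  Job 2: processing = 8, completes at 16
  Job 3: processing = 12, completes at 28
  Job 4: processing = 12, completes at 40
  Job 5: processing = 17, completes at 57
  Job 6: processing = 18, completes at 75
  Job 7: processing = 19, completes at 94
  Job 8: processing = 20, completes at 114
Sum of completion times = 432
Average completion time = 432/8 = 54.0

54.0


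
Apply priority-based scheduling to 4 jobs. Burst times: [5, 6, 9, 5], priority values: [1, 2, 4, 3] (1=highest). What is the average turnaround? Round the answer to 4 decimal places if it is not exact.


Sort by priority (ascending = highest first):
Order: [(1, 5), (2, 6), (3, 5), (4, 9)]
Completion times:
  Priority 1, burst=5, C=5
  Priority 2, burst=6, C=11
  Priority 3, burst=5, C=16
  Priority 4, burst=9, C=25
Average turnaround = 57/4 = 14.25

14.25


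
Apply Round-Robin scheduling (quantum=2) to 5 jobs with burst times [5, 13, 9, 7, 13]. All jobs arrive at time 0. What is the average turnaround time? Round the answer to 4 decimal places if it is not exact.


Time quantum = 2
Execution trace:
  J1 runs 2 units, time = 2
  J2 runs 2 units, time = 4
  J3 runs 2 units, time = 6
  J4 runs 2 units, time = 8
  J5 runs 2 units, time = 10
  J1 runs 2 units, time = 12
  J2 runs 2 units, time = 14
  J3 runs 2 units, time = 16
  J4 runs 2 units, time = 18
  J5 runs 2 units, time = 20
  J1 runs 1 units, time = 21
  J2 runs 2 units, time = 23
  J3 runs 2 units, time = 25
  J4 runs 2 units, time = 27
  J5 runs 2 units, time = 29
  J2 runs 2 units, time = 31
  J3 runs 2 units, time = 33
  J4 runs 1 units, time = 34
  J5 runs 2 units, time = 36
  J2 runs 2 units, time = 38
  J3 runs 1 units, time = 39
  J5 runs 2 units, time = 41
  J2 runs 2 units, time = 43
  J5 runs 2 units, time = 45
  J2 runs 1 units, time = 46
  J5 runs 1 units, time = 47
Finish times: [21, 46, 39, 34, 47]
Average turnaround = 187/5 = 37.4

37.4


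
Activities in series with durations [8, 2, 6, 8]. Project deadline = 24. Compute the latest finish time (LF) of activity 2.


LF(activity 2) = deadline - sum of successor durations
Successors: activities 3 through 4 with durations [6, 8]
Sum of successor durations = 14
LF = 24 - 14 = 10

10


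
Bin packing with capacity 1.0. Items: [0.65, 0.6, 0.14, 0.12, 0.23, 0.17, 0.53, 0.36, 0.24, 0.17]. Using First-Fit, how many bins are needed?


Place items sequentially using First-Fit:
  Item 0.65 -> new Bin 1
  Item 0.6 -> new Bin 2
  Item 0.14 -> Bin 1 (now 0.79)
  Item 0.12 -> Bin 1 (now 0.91)
  Item 0.23 -> Bin 2 (now 0.83)
  Item 0.17 -> Bin 2 (now 1.0)
  Item 0.53 -> new Bin 3
  Item 0.36 -> Bin 3 (now 0.89)
  Item 0.24 -> new Bin 4
  Item 0.17 -> Bin 4 (now 0.41)
Total bins used = 4

4


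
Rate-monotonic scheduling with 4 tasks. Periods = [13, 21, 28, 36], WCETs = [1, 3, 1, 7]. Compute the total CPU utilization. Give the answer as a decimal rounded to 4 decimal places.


Compute individual utilizations (exact fractions):
  Task 1: C/T = 1/13 (approx. 0.0769)
  Task 2: C/T = 3/21 = 1/7 (approx. 0.1429)
  Task 3: C/T = 1/28 (approx. 0.0357)
  Task 4: C/T = 7/36 (approx. 0.1944)
Total utilization U = 1/13 + 1/7 + 1/28 + 7/36 = 737/1638
Rounded to 4 decimal places: U = 0.4499
RM (Liu & Layland) bound for 4 tasks = 0.756828; compare with U = 737/1638 (approx. 0.449939)
U <= bound, so schedulable by RM sufficient condition.

0.4499


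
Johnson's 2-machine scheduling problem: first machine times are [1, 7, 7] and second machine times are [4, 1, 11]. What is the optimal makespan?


Apply Johnson's rule:
  Group 1 (a <= b): [(1, 1, 4), (3, 7, 11)]
  Group 2 (a > b): [(2, 7, 1)]
Optimal job order: [1, 3, 2]
Schedule:
  Job 1: M1 done at 1, M2 done at 5
  Job 3: M1 done at 8, M2 done at 19
  Job 2: M1 done at 15, M2 done at 20
Makespan = 20

20


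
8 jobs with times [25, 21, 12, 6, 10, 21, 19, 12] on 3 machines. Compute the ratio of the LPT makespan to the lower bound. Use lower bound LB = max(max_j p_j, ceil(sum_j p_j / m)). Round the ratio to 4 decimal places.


LPT order: [25, 21, 21, 19, 12, 12, 10, 6]
Machine loads after assignment: [43, 40, 43]
LPT makespan = 43
Lower bound = max(max_job, ceil(total/3)) = max(25, 42) = 42
Ratio = 43 / 42 = 1.0238

1.0238


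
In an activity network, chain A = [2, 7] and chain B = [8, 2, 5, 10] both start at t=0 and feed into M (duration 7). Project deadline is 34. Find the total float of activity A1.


Forward pass: ES(A1) = sum of predecessors on chain A = 0
EF = ES + duration = 0 + 2 = 2
Backward pass: LF(M) = deadline = 34; LS(M) = 34 - 7 = 27
LF(A1) = LS(M) - sum(successors on chain A) = 27 - 7 = 20
LS = LF - duration = 20 - 2 = 18
Total float = LS - ES = 18 - 0 = 18

18


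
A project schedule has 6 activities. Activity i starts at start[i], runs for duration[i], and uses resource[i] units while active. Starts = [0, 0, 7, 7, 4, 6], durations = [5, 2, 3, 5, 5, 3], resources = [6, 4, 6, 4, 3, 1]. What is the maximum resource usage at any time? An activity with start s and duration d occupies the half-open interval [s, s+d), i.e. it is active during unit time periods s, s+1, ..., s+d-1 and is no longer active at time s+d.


Each activity i is active on [start_i, start_i + duration_i).
Compute total resource usage per time slot:
  t=0: active resources = [6, 4], total = 10
  t=1: active resources = [6, 4], total = 10
  t=2: active resources = [6], total = 6
  t=3: active resources = [6], total = 6
  t=4: active resources = [6, 3], total = 9
  t=5: active resources = [3], total = 3
  t=6: active resources = [3, 1], total = 4
  t=7: active resources = [6, 4, 3, 1], total = 14
  t=8: active resources = [6, 4, 3, 1], total = 14
  t=9: active resources = [6, 4], total = 10
  t=10: active resources = [4], total = 4
  t=11: active resources = [4], total = 4
Peak resource demand = 14

14


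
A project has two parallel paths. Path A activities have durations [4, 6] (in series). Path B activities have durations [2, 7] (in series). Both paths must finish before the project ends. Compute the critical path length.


Path A total = 4 + 6 = 10
Path B total = 2 + 7 = 9
Critical path = longest path = max(10, 9) = 10

10


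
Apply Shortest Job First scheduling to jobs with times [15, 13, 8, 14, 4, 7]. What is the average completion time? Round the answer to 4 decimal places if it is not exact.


SJF order (ascending): [4, 7, 8, 13, 14, 15]
Completion times:
  Job 1: burst=4, C=4
  Job 2: burst=7, C=11
  Job 3: burst=8, C=19
  Job 4: burst=13, C=32
  Job 5: burst=14, C=46
  Job 6: burst=15, C=61
Average completion = 173/6 = 28.8333

28.8333


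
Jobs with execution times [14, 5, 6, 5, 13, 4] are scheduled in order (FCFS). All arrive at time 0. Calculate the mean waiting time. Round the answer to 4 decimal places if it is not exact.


FCFS order (as given): [14, 5, 6, 5, 13, 4]
Waiting times:
  Job 1: wait = 0
  Job 2: wait = 14
  Job 3: wait = 19
  Job 4: wait = 25
  Job 5: wait = 30
  Job 6: wait = 43
Sum of waiting times = 131
Average waiting time = 131/6 = 21.8333

21.8333


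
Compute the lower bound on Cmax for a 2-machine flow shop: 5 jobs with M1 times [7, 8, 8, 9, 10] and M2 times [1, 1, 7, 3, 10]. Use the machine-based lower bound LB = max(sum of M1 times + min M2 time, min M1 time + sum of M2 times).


LB1 = sum(M1 times) + min(M2 times) = 42 + 1 = 43
LB2 = min(M1 times) + sum(M2 times) = 7 + 22 = 29
Lower bound = max(LB1, LB2) = max(43, 29) = 43

43


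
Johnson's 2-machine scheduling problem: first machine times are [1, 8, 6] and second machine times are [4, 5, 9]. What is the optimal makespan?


Apply Johnson's rule:
  Group 1 (a <= b): [(1, 1, 4), (3, 6, 9)]
  Group 2 (a > b): [(2, 8, 5)]
Optimal job order: [1, 3, 2]
Schedule:
  Job 1: M1 done at 1, M2 done at 5
  Job 3: M1 done at 7, M2 done at 16
  Job 2: M1 done at 15, M2 done at 21
Makespan = 21

21


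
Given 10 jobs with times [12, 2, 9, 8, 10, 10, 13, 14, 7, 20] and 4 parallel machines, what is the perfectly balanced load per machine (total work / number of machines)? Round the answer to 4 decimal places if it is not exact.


Total processing time = 12 + 2 + 9 + 8 + 10 + 10 + 13 + 14 + 7 + 20 = 105
Number of machines = 4
Ideal balanced load = 105 / 4 = 26.25

26.25


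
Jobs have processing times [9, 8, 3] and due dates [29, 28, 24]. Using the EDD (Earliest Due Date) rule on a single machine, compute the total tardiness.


Sort by due date (EDD order): [(3, 24), (8, 28), (9, 29)]
Compute completion times and tardiness:
  Job 1: p=3, d=24, C=3, tardiness=max(0,3-24)=0
  Job 2: p=8, d=28, C=11, tardiness=max(0,11-28)=0
  Job 3: p=9, d=29, C=20, tardiness=max(0,20-29)=0
Total tardiness = 0

0


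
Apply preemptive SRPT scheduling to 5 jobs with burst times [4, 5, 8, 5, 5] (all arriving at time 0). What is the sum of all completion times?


Since all jobs arrive at t=0, SRPT equals SPT ordering.
SPT order: [4, 5, 5, 5, 8]
Completion times:
  Job 1: p=4, C=4
  Job 2: p=5, C=9
  Job 3: p=5, C=14
  Job 4: p=5, C=19
  Job 5: p=8, C=27
Total completion time = 4 + 9 + 14 + 19 + 27 = 73

73


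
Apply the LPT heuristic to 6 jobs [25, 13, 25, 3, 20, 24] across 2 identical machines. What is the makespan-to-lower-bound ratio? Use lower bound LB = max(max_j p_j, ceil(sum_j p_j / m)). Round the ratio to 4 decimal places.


LPT order: [25, 25, 24, 20, 13, 3]
Machine loads after assignment: [52, 58]
LPT makespan = 58
Lower bound = max(max_job, ceil(total/2)) = max(25, 55) = 55
Ratio = 58 / 55 = 1.0545

1.0545


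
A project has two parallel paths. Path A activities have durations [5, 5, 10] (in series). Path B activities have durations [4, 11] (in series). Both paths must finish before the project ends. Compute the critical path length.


Path A total = 5 + 5 + 10 = 20
Path B total = 4 + 11 = 15
Critical path = longest path = max(20, 15) = 20

20


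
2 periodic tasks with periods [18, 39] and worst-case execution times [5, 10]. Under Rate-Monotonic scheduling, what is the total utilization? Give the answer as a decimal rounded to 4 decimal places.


Compute individual utilizations (exact fractions):
  Task 1: C/T = 5/18 (approx. 0.2778)
  Task 2: C/T = 10/39 (approx. 0.2564)
Total utilization U = 5/18 + 10/39 = 125/234
Rounded to 4 decimal places: U = 0.5342
RM (Liu & Layland) bound for 2 tasks = 0.828427; compare with U = 125/234 (approx. 0.534188)
U <= bound, so schedulable by RM sufficient condition.

0.5342


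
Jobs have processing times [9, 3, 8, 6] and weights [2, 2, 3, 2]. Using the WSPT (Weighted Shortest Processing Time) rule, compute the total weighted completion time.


Compute p/w ratios and sort ascending (WSPT): [(3, 2), (8, 3), (6, 2), (9, 2)]
Compute weighted completion times:
  Job (p=3,w=2): C=3, w*C=2*3=6
  Job (p=8,w=3): C=11, w*C=3*11=33
  Job (p=6,w=2): C=17, w*C=2*17=34
  Job (p=9,w=2): C=26, w*C=2*26=52
Total weighted completion time = 125

125


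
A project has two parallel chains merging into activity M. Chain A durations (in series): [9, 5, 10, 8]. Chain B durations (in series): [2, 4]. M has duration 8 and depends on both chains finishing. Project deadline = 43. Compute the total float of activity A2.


Forward pass: ES(A2) = sum of predecessors on chain A = 9
EF = ES + duration = 9 + 5 = 14
Backward pass: LF(M) = deadline = 43; LS(M) = 43 - 8 = 35
LF(A2) = LS(M) - sum(successors on chain A) = 35 - 18 = 17
LS = LF - duration = 17 - 5 = 12
Total float = LS - ES = 12 - 9 = 3

3


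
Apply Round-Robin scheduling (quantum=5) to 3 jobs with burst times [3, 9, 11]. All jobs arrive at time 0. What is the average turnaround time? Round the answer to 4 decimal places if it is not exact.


Time quantum = 5
Execution trace:
  J1 runs 3 units, time = 3
  J2 runs 5 units, time = 8
  J3 runs 5 units, time = 13
  J2 runs 4 units, time = 17
  J3 runs 5 units, time = 22
  J3 runs 1 units, time = 23
Finish times: [3, 17, 23]
Average turnaround = 43/3 = 14.3333

14.3333


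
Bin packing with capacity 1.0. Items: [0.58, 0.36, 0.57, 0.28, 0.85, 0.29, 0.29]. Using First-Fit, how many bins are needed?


Place items sequentially using First-Fit:
  Item 0.58 -> new Bin 1
  Item 0.36 -> Bin 1 (now 0.94)
  Item 0.57 -> new Bin 2
  Item 0.28 -> Bin 2 (now 0.85)
  Item 0.85 -> new Bin 3
  Item 0.29 -> new Bin 4
  Item 0.29 -> Bin 4 (now 0.58)
Total bins used = 4

4


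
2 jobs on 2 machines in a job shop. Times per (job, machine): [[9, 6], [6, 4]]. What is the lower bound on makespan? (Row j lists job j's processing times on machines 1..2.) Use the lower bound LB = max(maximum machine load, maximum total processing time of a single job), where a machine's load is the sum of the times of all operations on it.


Machine loads:
  Machine 1: 9 + 6 = 15
  Machine 2: 6 + 4 = 10
Max machine load = 15
Job totals:
  Job 1: 15
  Job 2: 10
Max job total = 15
Lower bound = max(15, 15) = 15

15
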